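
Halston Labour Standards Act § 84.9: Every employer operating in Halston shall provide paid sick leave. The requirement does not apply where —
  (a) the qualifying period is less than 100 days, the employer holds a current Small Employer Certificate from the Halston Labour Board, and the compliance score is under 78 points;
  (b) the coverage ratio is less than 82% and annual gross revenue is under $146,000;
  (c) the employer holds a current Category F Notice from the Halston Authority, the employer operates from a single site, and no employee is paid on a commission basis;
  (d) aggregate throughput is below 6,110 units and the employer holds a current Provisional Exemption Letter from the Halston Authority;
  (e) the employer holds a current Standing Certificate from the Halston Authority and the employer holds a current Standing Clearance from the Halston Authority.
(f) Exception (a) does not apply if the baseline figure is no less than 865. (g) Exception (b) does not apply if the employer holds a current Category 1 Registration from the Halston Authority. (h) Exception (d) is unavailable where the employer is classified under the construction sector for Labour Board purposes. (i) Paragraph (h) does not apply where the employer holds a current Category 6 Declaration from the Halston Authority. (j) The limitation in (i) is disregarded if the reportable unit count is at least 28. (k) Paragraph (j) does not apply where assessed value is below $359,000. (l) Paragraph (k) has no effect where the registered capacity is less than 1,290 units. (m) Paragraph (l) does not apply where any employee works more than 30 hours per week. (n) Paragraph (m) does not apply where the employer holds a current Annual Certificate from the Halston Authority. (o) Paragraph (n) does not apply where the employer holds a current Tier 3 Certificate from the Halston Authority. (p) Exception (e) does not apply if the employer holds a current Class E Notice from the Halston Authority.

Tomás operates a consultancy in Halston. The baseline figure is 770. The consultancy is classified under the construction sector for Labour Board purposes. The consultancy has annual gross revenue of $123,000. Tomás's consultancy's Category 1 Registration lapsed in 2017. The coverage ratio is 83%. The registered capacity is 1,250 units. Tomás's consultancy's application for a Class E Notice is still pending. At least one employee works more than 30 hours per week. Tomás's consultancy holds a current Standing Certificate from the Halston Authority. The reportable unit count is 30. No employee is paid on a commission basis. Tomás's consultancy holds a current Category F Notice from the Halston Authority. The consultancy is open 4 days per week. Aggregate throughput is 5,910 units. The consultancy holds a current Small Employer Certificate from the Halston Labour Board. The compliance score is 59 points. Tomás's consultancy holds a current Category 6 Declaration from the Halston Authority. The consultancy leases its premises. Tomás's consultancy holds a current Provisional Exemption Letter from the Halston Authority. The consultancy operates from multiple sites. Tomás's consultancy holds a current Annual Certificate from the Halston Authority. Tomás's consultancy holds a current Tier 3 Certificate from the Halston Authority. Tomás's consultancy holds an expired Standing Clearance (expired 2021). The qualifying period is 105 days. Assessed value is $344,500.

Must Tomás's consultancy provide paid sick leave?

Exception (a) does not apply: the qualifying period is 105 days, not less than 100 days.
Exception (b) does not apply: the coverage ratio is 83%, not less than 82%.
Exception (c) fails — the employer operates from multiple sites.
Exception (d)'s conditions are all satisfied: aggregate throughput is 5,910 units, below the 6,110 units limit; a current Provisional Exemption Letter is held. Under paragraphs (h)–(o): (h) would limit (d) — the consultancy is classified under the construction sector — but (i) sets (h) aside: (i) operates — a current Category 6 Declaration is held. (j) would limit (i) — the reportable unit count is 30, meeting the 28 threshold — but (k) sets (j) aside: (k) operates against (j): assessed value is $344,500, below the $359,000 limit. (l) would limit (k) — the registered capacity is 1,250 units, less than the 1,290 units limit — but (m) sets (l) aside: (m) applies — at least one employee exceeds 30 hours/week. (n) applies (a current Annual Certificate is held), but is displaced by (o): (o) is triggered — a current Tier 3 Certificate is held. Exception (d) stands.
Exception (e) requires that the employer holds a current Standing Clearance from the Halston Authority; but the Standing Clearance is not current, so (e) is unavailable.

No — exception (d) applies; Tomás's consultancy is not required to provide paid sick leave.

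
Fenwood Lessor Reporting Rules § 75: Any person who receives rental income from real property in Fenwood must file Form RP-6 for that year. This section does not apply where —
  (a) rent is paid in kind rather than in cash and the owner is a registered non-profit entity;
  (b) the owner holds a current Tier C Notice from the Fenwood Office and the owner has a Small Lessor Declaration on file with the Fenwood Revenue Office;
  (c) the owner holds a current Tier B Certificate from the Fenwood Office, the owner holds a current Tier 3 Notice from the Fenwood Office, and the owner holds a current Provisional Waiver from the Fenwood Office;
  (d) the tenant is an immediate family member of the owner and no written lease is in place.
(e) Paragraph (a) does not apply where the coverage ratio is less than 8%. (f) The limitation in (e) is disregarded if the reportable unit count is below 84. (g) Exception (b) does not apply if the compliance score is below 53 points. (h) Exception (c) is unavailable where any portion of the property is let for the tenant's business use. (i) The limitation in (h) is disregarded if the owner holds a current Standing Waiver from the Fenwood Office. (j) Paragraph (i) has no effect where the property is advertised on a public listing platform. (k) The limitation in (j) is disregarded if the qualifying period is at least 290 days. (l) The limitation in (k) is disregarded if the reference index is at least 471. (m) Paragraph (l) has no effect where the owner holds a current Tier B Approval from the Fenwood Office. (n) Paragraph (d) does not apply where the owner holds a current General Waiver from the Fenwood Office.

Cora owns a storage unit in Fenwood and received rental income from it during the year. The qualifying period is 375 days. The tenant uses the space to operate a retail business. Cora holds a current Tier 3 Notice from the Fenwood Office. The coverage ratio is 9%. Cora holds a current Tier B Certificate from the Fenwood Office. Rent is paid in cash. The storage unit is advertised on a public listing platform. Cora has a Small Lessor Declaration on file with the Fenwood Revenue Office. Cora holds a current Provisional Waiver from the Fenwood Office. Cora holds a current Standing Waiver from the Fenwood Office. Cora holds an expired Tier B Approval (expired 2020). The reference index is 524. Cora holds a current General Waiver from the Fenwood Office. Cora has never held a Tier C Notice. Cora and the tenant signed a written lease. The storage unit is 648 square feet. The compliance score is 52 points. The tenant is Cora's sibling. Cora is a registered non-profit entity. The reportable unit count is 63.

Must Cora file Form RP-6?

Yes — Cora must file Form RP-6.

Exception (a) does not apply: rent is paid in cash.
Exception (b) fails — no current Tier C Notice is held.
Exception (c)'s conditions are all satisfied: a current Tier B Certificate is held; a current Tier 3 Notice is held; a current Provisional Waiver is held. But: (h) operates against (c): the space is let for business use. (i) is triggered (a current Standing Waiver is held), but is displaced by (j): (j) is triggered — the property is publicly advertised. (k) operates (the qualifying period is 375 days, meeting the 290 days threshold), but is displaced by (l): (l) operates — the reference index is 524, meeting the 471 threshold. (m), which would lift (l), does not operate here — the Tier B Approval is not current. So (c) is unavailable.
Exception (d) does not apply: a written lease is in place.
No exception displaces § 75.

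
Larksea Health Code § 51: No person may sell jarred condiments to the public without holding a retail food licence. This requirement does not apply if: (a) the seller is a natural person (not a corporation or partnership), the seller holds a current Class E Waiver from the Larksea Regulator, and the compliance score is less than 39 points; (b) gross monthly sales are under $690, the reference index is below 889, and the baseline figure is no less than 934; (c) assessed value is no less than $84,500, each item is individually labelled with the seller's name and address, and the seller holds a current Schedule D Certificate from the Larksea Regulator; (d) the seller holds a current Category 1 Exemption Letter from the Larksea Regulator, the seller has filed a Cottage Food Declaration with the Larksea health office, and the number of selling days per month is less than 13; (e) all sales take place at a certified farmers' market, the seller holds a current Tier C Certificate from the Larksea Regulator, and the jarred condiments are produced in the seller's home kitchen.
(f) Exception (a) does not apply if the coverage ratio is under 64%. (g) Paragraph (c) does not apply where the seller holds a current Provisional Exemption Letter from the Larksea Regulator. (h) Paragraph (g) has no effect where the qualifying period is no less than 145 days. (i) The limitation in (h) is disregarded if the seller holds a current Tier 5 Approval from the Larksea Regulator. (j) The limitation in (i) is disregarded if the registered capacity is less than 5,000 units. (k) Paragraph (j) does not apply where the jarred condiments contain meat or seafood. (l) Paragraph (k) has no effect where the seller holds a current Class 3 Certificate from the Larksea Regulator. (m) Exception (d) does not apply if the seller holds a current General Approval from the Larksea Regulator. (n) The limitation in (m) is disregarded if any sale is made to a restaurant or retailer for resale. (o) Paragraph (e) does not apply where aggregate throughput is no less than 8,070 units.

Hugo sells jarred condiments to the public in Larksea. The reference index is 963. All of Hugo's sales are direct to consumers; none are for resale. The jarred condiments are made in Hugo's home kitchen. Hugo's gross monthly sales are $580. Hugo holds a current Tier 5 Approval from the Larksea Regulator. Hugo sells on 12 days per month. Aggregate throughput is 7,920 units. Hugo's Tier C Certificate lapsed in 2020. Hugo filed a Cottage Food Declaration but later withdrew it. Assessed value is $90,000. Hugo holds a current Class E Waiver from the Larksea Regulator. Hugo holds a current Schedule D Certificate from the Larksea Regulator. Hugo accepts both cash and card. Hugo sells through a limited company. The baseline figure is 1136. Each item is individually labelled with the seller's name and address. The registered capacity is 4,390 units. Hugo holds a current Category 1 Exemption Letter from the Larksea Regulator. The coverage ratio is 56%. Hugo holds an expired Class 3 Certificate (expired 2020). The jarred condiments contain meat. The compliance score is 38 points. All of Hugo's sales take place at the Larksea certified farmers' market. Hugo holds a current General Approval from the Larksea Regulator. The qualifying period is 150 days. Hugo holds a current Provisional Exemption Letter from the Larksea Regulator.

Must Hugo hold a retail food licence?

Exception (a) does not apply: the seller operates through a limited company.
Exception (b) requires that the reference index is below 889; but the reference index is 963, not below 889, so (b) is unavailable.
Exception (c)'s conditions are all satisfied: assessed value is $90,000, meeting the $84,500 threshold; items are individually labelled; a current Schedule D Certificate is held. However, paragraphs (g)–(l) must be considered: (g) operates against (c): a current Provisional Exemption Letter is held. (h) would limit (g) — the qualifying period is 150 days, meeting the 145 days threshold — but (i) sets (h) aside: (i) operates against (h): a current Tier 5 Approval is held. (j) would limit (i) — the registered capacity is 4,390 units, less than the 5,000 units limit — but (k) sets (j) aside: (k) operates against (j): the jarred condiments contain meat. (l), which would lift (k), is inapplicable — no current Class 3 Certificate is held. Exception (c) does not apply.
Exception (d) fails — the Cottage Food Declaration was withdrawn.
Exception (e) does not apply: no current Tier C Certificate is held.
No exception is made out. Hugo falls within the general rule.

Yes — Hugo must hold a retail food licence.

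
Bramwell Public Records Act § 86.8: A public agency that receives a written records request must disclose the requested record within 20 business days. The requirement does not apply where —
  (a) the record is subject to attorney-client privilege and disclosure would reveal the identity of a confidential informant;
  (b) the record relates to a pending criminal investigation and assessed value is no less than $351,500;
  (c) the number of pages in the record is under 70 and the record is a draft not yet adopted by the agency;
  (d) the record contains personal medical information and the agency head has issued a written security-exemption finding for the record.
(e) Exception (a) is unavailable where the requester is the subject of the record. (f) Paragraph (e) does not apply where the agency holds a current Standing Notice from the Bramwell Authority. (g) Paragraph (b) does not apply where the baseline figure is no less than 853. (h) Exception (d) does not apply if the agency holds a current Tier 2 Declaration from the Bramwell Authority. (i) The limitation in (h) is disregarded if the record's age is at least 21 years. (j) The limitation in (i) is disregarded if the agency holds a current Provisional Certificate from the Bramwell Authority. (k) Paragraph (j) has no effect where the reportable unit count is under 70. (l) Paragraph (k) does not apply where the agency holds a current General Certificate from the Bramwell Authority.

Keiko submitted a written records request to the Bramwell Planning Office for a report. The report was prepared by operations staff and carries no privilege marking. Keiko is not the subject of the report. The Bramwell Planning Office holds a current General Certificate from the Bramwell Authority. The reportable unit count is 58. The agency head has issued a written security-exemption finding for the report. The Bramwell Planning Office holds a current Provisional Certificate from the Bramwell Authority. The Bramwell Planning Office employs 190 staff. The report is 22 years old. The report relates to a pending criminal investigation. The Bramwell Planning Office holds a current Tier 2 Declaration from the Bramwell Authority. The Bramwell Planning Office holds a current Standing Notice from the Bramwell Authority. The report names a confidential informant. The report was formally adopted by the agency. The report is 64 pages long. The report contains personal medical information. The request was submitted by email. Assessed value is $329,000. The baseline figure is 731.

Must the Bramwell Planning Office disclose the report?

Exception (a) does not apply: the report carries no privilege marking.
Exception (b) fails — assessed value is $329,000, short of $351,500.
Exception (c) fails — the report has been formally adopted.
Exception (d): the report contains personal medical information; a written security-exemption finding has been issued — every condition holds. Turning to paragraphs (h)–(l): (h) operates against (d): a current Tier 2 Declaration is held. (i) is engaged (the record's age is 22 years, meeting the 21 years threshold), but is set aside by (j): (j) applies — a current Provisional Certificate is held. (k) would limit (j) — the reportable unit count is 58, under the 70 limit — but (l) sets (k) aside: (l) operates against (k): a current General Certificate is held. Exception (d) does not apply.
Every exception is unavailable, so the rule governs.

Yes — the Bramwell Planning Office must disclose the report.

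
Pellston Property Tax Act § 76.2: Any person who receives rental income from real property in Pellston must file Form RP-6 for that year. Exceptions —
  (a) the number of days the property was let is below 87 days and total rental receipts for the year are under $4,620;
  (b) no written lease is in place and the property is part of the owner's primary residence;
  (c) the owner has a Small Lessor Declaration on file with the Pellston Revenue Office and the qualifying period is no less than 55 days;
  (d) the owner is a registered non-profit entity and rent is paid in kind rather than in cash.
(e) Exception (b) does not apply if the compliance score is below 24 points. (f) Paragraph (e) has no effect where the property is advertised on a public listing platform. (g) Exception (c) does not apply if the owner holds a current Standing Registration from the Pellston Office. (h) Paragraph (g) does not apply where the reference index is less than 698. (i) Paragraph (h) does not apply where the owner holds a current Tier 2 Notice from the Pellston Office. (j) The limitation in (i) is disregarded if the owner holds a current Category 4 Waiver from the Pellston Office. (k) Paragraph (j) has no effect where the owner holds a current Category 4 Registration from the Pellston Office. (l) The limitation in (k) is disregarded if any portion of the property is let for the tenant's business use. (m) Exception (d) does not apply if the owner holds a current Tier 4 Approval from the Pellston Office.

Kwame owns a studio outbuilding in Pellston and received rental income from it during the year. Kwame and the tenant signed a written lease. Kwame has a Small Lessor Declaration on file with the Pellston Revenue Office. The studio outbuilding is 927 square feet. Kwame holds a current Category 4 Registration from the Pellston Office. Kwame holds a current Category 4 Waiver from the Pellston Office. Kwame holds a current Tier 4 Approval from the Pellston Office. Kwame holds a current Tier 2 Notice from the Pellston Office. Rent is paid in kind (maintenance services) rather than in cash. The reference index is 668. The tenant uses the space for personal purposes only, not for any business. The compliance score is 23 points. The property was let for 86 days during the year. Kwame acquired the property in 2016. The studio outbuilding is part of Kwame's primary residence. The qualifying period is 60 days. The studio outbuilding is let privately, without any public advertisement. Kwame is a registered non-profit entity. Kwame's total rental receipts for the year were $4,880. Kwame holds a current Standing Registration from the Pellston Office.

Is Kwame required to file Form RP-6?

Yes — Kwame must file Form RP-6.

Exception (a) requires that total rental receipts for the year are under $4,620; but total rental receipts for the year are $4,880, not under $4,620, so (a) is unavailable.
Exception (b) does not apply: a written lease is in place.
All of (c)'s requirements are met (a Small Lessor Declaration is on file; the qualifying period is 60 days, meeting the 55 days threshold). But applying paragraphs (g)–(l): (g) operates — a current Standing Registration is held. (h) would limit (g) — the reference index is 668, less than the 698 limit — but (i) sets (h) aside: (i) operates against (h): a current Tier 2 Notice is held. (j) applies (a current Category 4 Waiver is held), but is displaced by (k): (k) operates — a current Category 4 Registration is held. (l), which would lift (k), is not engaged — the space is used for personal purposes only. Exception (c) does not apply.
Exception (d)'s conditions are all satisfied: Kwame is a registered non-profit; rent is paid in kind. However, paragraph (m) must be considered: (m) operates against (d): a current Tier 4 Approval is held. So (d) is unavailable.
No exception applies. The general rule governs.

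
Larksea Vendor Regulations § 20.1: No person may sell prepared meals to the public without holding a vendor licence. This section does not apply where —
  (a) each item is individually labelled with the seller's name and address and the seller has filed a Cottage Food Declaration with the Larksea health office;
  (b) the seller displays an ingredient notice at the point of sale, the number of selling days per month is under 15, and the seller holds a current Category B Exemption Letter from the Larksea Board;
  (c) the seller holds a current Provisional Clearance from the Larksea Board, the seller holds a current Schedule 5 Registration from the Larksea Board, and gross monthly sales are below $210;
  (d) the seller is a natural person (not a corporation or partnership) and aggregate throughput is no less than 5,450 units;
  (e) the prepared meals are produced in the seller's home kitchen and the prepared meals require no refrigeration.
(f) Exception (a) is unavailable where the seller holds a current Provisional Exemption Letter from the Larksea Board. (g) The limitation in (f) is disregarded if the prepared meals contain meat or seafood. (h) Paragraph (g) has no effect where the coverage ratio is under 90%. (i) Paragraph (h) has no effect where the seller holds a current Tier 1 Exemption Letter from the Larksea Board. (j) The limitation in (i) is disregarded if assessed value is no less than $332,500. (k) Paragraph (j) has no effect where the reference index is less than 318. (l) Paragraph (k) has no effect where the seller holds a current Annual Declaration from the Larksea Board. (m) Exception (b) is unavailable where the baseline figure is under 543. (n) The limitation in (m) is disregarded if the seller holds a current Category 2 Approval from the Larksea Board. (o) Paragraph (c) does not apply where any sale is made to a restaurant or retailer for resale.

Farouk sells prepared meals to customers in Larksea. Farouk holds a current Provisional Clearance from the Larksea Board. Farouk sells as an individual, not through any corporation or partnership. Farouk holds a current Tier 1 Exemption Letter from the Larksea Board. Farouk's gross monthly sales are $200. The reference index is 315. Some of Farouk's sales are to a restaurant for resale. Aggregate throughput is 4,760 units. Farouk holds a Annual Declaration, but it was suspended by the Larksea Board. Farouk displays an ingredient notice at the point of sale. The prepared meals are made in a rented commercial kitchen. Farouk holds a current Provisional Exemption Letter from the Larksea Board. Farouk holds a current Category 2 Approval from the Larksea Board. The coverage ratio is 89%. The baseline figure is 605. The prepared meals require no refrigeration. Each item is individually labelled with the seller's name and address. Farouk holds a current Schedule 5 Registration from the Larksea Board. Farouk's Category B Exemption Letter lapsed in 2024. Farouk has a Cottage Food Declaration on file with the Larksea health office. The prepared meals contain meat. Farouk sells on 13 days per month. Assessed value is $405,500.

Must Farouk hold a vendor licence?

No — exception (a) applies; Farouk is not required to hold a vendor licence.

Exception (a): items are individually labelled; a Cottage Food Declaration is on file — every condition holds. As to paragraphs (f)–(l): (f) would limit (a) — a current Provisional Exemption Letter is held — but (g) sets (f) aside: (g) applies — the prepared meals contain meat. (h) would limit (g) — the coverage ratio is 89%, under the 90% limit — but (i) sets (h) aside: (i) is triggered — a current Tier 1 Exemption Letter is held. (j) would limit (i) — assessed value is $405,500, meeting the $332,500 threshold — but (k) sets (j) aside: (k) operates against (j): the reference index is 315, less than the 318 limit. (l), which would lift (k), is not engaged — no current Annual Declaration is held. Exception (a) stands.
Exception (b) does not apply: no current Category B Exemption Letter is held.
Exception (c) is satisfied on its face — a current Provisional Clearance is held; a current Schedule 5 Registration is held; gross monthly sales are $200, below the $210 limit. However, paragraph (o) must be considered: (o) is triggered — some sales are to a restaurant for resale. Exception (c) does not apply.
Exception (d) does not apply: aggregate throughput is 4,760 units, short of 5,450 units.
Exception (e) requires that the prepared meals are produced in the seller's home kitchen; but the prepared meals are made in a commercial kitchen, not a home kitchen, so (e) is unavailable.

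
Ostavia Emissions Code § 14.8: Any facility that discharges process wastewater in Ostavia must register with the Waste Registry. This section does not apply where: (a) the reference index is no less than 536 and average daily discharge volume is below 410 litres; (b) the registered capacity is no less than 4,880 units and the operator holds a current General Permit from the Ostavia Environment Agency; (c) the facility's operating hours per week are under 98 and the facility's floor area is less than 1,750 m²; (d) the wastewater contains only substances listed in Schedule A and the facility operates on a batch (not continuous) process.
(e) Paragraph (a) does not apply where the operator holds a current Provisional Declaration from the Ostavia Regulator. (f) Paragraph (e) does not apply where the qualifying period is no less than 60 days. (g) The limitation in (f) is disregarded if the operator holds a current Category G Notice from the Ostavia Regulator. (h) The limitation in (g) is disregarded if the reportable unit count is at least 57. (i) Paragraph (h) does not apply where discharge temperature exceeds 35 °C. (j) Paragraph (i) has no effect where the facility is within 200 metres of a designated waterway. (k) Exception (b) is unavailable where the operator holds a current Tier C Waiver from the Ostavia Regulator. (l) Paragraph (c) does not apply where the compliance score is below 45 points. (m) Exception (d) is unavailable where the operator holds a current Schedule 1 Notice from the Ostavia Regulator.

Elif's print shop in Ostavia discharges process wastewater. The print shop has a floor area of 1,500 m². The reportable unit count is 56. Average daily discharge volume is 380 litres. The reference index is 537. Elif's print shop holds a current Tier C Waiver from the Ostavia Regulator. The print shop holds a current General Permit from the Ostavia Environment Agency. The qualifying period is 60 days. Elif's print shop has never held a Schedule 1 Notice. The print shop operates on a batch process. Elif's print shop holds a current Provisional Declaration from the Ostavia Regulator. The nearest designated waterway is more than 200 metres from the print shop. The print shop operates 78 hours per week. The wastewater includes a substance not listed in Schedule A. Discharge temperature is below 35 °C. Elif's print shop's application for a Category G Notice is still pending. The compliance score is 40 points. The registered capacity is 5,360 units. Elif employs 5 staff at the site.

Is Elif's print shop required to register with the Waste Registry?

No — exception (a) applies; Elif's print shop is not required to register with the Waste Registry.

Exception (a)'s conditions are all satisfied: the reference index is 537, meeting the 536 threshold; average daily discharge volume is 380 litres, below the 410 litres limit. As to paragraphs (e)–(j): (e) would limit (a) — a current Provisional Declaration is held — but (f) sets (e) aside: (f) applies — the qualifying period is 60 days, meeting the 60 days threshold. (g) does not operate here (there is no Category G Notice in force), so (f) stands. (a) remains available.
Exception (b)'s conditions are all satisfied: the registered capacity is 5,360 units, meeting the 4,880 units threshold; a current General Permit is held. But applying paragraph (k): (k) is engaged — a current Tier C Waiver is held. So (b) is unavailable.
Exception (c) is satisfied on its face — the facility's operating hours per week are 78, under the 98 limit; the facility's floor area is 1,500 m², less than the 1,750 m² limit. However, paragraph (l) must be considered: (l) operates — the compliance score is 40 points, below the 45 points limit. So (c) is unavailable.
Exception (d) fails — the wastewater includes a non-Schedule-A substance.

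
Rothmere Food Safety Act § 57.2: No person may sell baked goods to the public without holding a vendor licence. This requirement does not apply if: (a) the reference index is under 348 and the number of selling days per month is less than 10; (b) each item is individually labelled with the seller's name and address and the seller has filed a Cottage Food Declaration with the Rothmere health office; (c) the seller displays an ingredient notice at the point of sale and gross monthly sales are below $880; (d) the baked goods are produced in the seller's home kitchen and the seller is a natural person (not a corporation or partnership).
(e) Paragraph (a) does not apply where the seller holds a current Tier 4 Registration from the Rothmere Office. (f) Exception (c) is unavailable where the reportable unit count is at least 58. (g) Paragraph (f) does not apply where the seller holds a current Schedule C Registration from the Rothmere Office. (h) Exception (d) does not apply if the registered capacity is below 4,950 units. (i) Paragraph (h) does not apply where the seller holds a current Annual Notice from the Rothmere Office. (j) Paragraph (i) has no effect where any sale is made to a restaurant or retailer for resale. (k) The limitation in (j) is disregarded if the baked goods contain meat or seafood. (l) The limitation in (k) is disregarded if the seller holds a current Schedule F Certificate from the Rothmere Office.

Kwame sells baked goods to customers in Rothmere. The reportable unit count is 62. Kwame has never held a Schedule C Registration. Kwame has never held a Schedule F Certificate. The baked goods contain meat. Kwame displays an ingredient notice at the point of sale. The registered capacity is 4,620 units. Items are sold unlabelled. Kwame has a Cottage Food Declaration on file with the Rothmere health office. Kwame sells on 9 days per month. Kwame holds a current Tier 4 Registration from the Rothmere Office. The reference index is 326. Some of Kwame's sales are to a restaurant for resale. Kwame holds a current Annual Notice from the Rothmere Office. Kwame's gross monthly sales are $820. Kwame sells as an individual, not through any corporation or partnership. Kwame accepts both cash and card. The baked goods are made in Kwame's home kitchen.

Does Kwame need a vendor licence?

Exception (a) is satisfied on its face — the reference index is 326, under the 348 limit; the number of selling days per month is 9, less than the 10 limit. But applying paragraph (e): (e) operates against (a): a current Tier 4 Registration is held. So (a) is unavailable.
Exception (b) fails — items are sold unlabelled.
Exception (c)'s conditions are all satisfied: an ingredient notice is displayed; gross monthly sales are $820, below the $880 limit. But applying paragraphs (f)–(g): (f) is triggered — the reportable unit count is 62, meeting the 58 threshold. (g) is not engaged (there is no Schedule C Registration in force), so (f) stands. Exception (c) does not apply.
Exception (d): the baked goods are home-kitchen produced; the seller is a natural person — every condition holds. Considering the limiting provisions: (h) is triggered (the registered capacity is 4,620 units, below the 4,950 units limit), but is overridden by (i): (i) operates against (h): a current Annual Notice is held. (j) would limit (i) — some sales are to a restaurant for resale — but (k) sets (j) aside: (k) operates against (j): the baked goods contain meat. (l), which would lift (k), does not operate here — the Schedule F Certificate is not current. Exception (d) stands.

No — exception (d) applies; Kwame is not required to hold a vendor licence.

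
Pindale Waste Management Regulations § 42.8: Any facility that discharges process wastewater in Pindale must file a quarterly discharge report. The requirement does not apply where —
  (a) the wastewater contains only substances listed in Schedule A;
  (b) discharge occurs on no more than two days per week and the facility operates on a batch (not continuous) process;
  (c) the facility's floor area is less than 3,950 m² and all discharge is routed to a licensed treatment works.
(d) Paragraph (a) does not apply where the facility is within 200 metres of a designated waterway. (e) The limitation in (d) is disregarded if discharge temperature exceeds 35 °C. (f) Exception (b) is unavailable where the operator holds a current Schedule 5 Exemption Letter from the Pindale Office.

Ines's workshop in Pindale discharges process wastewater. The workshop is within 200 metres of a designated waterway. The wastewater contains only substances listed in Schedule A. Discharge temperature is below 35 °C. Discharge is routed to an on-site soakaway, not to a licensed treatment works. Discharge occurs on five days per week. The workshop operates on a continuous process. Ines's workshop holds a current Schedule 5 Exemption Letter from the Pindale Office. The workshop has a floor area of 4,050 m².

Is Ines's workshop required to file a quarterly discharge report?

All of (a)'s requirements are met (the wastewater is Schedule-A-only). But applying paragraphs (d)–(e): (d) operates against (a): the workshop is within 200 m of a designated waterway. (e) does not operate here (discharge temperature is below 35 °C), so (d) stands. (a) is therefore removed.
Exception (b) does not apply: discharge occurs on five days per week.
Exception (c) does not apply: the facility's floor area is 4,050 m², not less than 3,950 m².
No exception applies. The general rule governs.

Yes — Ines's workshop must file a quarterly discharge report.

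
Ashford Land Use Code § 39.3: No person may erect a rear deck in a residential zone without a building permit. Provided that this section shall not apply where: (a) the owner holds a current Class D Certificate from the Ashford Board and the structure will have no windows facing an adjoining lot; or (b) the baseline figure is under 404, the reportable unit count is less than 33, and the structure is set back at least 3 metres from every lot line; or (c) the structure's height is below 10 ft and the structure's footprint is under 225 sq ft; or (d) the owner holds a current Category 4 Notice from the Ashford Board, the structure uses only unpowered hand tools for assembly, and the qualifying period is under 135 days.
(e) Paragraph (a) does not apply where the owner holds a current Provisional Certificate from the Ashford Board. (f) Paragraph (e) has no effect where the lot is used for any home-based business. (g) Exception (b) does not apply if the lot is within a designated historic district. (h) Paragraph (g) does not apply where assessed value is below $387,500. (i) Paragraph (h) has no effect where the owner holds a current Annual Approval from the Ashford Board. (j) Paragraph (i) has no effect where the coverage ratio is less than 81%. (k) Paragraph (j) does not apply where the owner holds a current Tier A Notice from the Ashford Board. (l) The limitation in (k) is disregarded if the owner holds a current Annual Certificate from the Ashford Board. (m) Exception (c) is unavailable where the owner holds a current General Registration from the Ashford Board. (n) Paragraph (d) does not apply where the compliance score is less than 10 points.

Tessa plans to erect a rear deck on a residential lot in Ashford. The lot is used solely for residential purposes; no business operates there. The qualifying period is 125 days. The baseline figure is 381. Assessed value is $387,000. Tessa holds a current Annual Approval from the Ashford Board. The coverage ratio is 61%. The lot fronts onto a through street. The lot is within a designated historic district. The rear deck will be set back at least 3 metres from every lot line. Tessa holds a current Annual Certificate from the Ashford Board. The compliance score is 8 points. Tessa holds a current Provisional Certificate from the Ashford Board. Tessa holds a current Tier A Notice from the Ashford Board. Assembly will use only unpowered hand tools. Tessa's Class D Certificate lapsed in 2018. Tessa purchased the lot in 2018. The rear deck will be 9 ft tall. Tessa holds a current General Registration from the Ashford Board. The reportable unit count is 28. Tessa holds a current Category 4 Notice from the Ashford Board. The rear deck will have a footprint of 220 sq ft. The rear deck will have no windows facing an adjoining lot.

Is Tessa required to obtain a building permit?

Exception (a) requires that the owner holds a current Class D Certificate from the Ashford Board; but the Class D Certificate is not current, so (a) is unavailable.
Exception (b): the baseline figure is 381, under the 404 limit; the reportable unit count is 28, less than the 33 limit; the setback is at least 3 m on every side — every condition holds. Considering the limiting provisions: (g) is engaged (the lot is in a historic district), but yields to (h): (h) operates against (g): assessed value is $387,000, below the $387,500 limit. (i) operates (a current Annual Approval is held), but is overridden by (j): (j) is engaged — the coverage ratio is 61%, less than the 81% limit. (k) is triggered (a current Tier A Notice is held), but yields to (l): (l) is engaged — a current Annual Certificate is held. So (b) applies.
All of (c)'s requirements are met (the structure's height is 9 ft, below the 10 ft limit; the structure's footprint is 220 sq ft, under the 225 sq ft limit). Turning to paragraph (m): (m) applies — a current General Registration is held. (c) is therefore removed.
Exception (d)'s conditions are all satisfied: a current Category 4 Notice is held; assembly uses only hand tools; the qualifying period is 125 days, under the 135 days limit. However, paragraph (n) must be considered: (n) operates against (d): the compliance score is 8 points, less than the 10 points limit. (d) is therefore removed.

No — exception (b) applies; Tessa does not need a building permit.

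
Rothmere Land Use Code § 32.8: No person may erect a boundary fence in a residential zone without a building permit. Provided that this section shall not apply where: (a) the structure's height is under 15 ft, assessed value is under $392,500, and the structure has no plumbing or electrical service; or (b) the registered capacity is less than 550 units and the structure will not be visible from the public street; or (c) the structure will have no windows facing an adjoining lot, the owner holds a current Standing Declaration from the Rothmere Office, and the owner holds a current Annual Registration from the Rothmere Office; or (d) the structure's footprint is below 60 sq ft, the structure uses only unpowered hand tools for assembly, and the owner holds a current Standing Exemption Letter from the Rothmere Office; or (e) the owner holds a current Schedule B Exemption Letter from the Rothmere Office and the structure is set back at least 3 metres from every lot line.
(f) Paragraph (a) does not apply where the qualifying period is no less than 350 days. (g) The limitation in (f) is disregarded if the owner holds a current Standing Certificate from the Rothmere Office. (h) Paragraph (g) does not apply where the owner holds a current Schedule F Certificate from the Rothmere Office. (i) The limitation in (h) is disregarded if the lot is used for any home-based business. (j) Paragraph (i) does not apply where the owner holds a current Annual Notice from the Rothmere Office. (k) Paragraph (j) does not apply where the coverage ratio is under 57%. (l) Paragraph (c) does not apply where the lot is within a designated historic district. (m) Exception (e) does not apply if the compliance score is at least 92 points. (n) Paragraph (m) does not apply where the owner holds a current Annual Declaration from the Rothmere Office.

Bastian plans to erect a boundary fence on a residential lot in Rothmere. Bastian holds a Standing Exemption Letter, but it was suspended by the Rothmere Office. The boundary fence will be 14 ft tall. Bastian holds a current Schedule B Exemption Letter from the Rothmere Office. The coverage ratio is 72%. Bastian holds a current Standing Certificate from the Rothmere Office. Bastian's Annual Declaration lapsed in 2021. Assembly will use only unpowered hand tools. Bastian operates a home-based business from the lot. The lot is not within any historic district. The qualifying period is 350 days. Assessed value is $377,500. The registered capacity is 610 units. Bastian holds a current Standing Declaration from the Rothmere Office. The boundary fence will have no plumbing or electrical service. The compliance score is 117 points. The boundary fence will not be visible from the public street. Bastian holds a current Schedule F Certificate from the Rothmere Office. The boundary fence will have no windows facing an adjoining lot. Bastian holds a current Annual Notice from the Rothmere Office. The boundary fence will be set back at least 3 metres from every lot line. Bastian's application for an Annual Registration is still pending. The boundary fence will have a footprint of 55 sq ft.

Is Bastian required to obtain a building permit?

Exception (a) is satisfied on its face — the structure's height is 14 ft, under the 15 ft limit; assessed value is $377,500, under the $392,500 limit; there is no plumbing or electrical service. However, paragraphs (f)–(k) must be considered: (f) operates against (a): the qualifying period is 350 days, meeting the 350 days threshold. (g) would limit (f) — a current Standing Certificate is held — but (h) sets (g) aside: (h) applies — a current Schedule F Certificate is held. (i) would limit (h) — a home-based business operates on the lot — but (j) sets (i) aside: (j) is engaged — a current Annual Notice is held. (k) is inapplicable (the coverage ratio is 72%, not under 57%), so (j) stands. (a) is therefore removed.
Exception (b) does not apply: the registered capacity is 610 units, not less than 550 units.
Exception (c) does not apply: the Annual Registration is not current.
Exception (d) requires that the owner holds a current Standing Exemption Letter from the Rothmere Office; but no current Standing Exemption Letter is held, so (d) is unavailable.
Exception (e): a current Schedule B Exemption Letter is held; the setback is at least 3 m on every side — every condition holds. Turning to paragraphs (m)–(n): (m) is triggered — the compliance score is 117 points, meeting the 92 points threshold. (n) does not operate here (the Annual Declaration is not current), so (m) stands. So (e) is unavailable.
None of the exceptions is available; § 32.8 applies in full.

Yes — Bastian must obtain a building permit.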